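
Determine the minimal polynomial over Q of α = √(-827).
m_α(x) = x^2 + 827

α satisfies α^2 + 827 = 0, so x^2 + 827 annihilates α. Since d = -827 is squarefree and ≠ 1, it is not a perfect square in Q, so x^2 + 827 has no rational root and is therefore irreducible over Q (a degree-2 polynomial over a field is irreducible iff it has no root). Hence m_α(x) = x^2 + 827.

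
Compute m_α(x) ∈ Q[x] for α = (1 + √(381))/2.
m_α(x) = x^2 - x - 95

From 2α - 1 = √(381), squaring gives (2α - 1)^2 = 381, i.e. 4α^2 - 4α + 1 = 381, so α^2 - α + (1 - 381)/4 = 0. Since 381 ≡ 1 (mod 4), (1 - 381)/4 = -95 ∈ Z. The polynomial x^2 - x - 95 has discriminant 1 - 4·(-95) = 381, which is not a perfect square in Q (d = 381 is squarefree and ≠ 1), so x^2 - x - 95 is irreducible over Q. It is the minimal polynomial of α.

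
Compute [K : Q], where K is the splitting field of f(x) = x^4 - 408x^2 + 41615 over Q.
[K : Q] = 4

Solving the quadratic in x^2: x^2 = (408 ± √(408^2 - 4·41615))/2 = (408 ± √4)/2 = (408 ± 2)/2, giving x^2 = 205 or x^2 = 203. So f(x) = (x^2 - 205)(x^2 - 203) and the roots of f are ±√205, ±√203. Hence the splitting field is K = Q(√205, √203). Since 205 and 203 are distinct squarefree integers > 1, their product 41615 is not a perfect square, so √203 ∉ Q(√205). By the tower law [K:Q] = [Q(√205,√203):Q(√205)] · [Q(√205):Q] = 2 · 2 = 4.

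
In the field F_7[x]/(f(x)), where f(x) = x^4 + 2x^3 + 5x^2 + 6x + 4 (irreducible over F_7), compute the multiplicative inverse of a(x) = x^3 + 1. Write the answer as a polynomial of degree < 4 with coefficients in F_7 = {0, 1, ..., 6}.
a(x)^(-1) ≡ 5x^3 + 3x^2 + 2x (mod f(x))

Since f is irreducible over F_7, F_7[x]/(f) is a field and a(x) ≠ 0 has an inverse. Apply the extended Euclidean algorithm to f(x) and a(x) in F_7[x]: f(x) = (x + 2)·a(x) + (5x^2 + 5x + 2);  a(x) = (3x + 4)·(5x^2 + 5x + 2) + (2x);  (5x^2 + 5x + 2) = (6x + 6)·(2x) + (2). The last nonzero remainder is the constant 2 = gcd(f, a) in F_7. Back-substituting through the division chain expresses 2 = s(x)·a(x) + t(x)·f(x) with s(x) ≡ 3x^3 + 6x^2 + 4x (mod f), so (3x^3 + 6x^2 + 4x)·a(x) ≡ 2 (mod f). Multiplying by 2^(-1) ≡ 4 in F_7 gives a(x)^(-1) ≡ 4·(3x^3 + 6x^2 + 4x) ≡ 5x^3 + 3x^2 + 2x (mod f). Check: (x^3 + 1)·(5x^3 + 3x^2 + 2x) = 5x^6 + 3x^5 + 2x^4 + 5x^3 + 3x^2 + 2x ≡ 1 (mod x^4 + 2x^3 + 5x^2 + 6x + 4).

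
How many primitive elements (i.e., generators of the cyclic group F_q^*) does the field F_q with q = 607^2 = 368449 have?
There are φ(368448) = 115200 primitive elements

F_q^* is cyclic of order q - 1 = 368448. A cyclic group of order m has exactly φ(m) generators. Here m = 368448 = 2^6 · 3 · 19 · 101, so the number of primitive elements is φ(368448) = 115200.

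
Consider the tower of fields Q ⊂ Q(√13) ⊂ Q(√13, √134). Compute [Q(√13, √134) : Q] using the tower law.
[Q(√13, √134) : Q] = 4

[Q(√13):Q] = 2 (min poly x^2 - 13, irreducible since 13 is squarefree > 1). For the top step, suppose √134 ∈ Q(√13), say √134 = c + d√13 with c, d ∈ Q. Squaring: 134 = c^2 + 13d^2 + 2cd√13. Since √13 ∉ Q this forces 2cd = 0. If d = 0 then √134 = c ∈ Q, contradicting 134 squarefree > 1. If c = 0 then 134 = 13d^2, so 13·134 = (13d)^2 is a perfect square in Q — but 13·134 = 1742 is not a perfect square (since 13 and 134 are distinct squarefree integers). Contradiction. Hence √134 ∉ Q(√13), so x^2 - 134 stays irreducible over Q(√13) and [Q(√13, √134) : Q(√13)] = 2. By the tower law, [Q(√13, √134) : Q] = 2 · 2 = 4.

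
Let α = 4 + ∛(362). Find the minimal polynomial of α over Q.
m_α(x) = x^3 - 12x^2 + 48x - 426

Set β = α - 4 = ∛(362), so β^3 = 362. Then (α - 4)^3 - 362 = 0, i.e. α is a root of g(x) = (x - 4)^3 - 362 = x^3 - 12x^2 + 48x - 426. Since g(x) = h(x - 4) where h(x) = x^3 - 362, and h is irreducible over Q (because 362 is not a perfect cube, so h has no rational root, and a monic cubic with no rational root is irreducible), g is also irreducible (irreducibility is preserved under the substitution x → x - 4). Hence m_α(x) = x^3 - 12x^2 + 48x - 426.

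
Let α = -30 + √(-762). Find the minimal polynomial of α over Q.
m_α(x) = x^2 + 60x + 1662

From α + 30 = √(-762), squaring gives (α + 30)^2 = -762, i.e. α^2 + 60α + 900 = -762, so α^2 + 60α + 1662 = 0. The discriminant of x^2 + 60x + 1662 is (60)^2 - 4·(1662) = 3600 - 6648 = -3048, and 4·(-762) is not a perfect square in Q since -762 is squarefree and ≠ 1. Hence x^2 + 60x + 1662 is irreducible over Q and is the minimal polynomial of α.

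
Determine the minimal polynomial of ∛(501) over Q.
m_α(x) = x^3 - 501

α satisfies α^3 = 501, so x^3 - 501 annihilates α. By the rational root test, a rational root p/q (in lowest terms) of x^3 - 501 would satisfy p^3 = 501 q^3, forcing q = 1 and p^3 = 501; but 501 is not a perfect cube, contradiction. A monic cubic over Q with no rational root is irreducible (any nontrivial factorization would include a linear factor). Hence x^3 - 501 is the minimal polynomial of α, and in particular [Q(α):Q] = 3.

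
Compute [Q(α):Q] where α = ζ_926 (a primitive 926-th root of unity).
[Q(α):Q] = 462

The minimal polynomial of ζ_926 over Q is the 926-th cyclotomic polynomial Φ_926(x), which is irreducible over Q and has degree φ(926) = 462. Hence [Q(α):Q] = φ(926) = 462.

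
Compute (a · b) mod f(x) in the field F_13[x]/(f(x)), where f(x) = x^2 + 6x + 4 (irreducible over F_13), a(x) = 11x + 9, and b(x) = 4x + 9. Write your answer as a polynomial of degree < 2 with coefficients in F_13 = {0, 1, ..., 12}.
a · b ≡ x + 9 (mod f(x))

Multiply in F_13[x]: a(x)·b(x) = (11x + 9)·(4x + 9) = 5x^2 + 5x + 3. This has degree ≥ 2, so divide by f(x) over F_13: 5x^2 + 5x + 3 = (5)·(x^2 + 6x + 4) + (x + 9). Hence a·b ≡ x + 9 (mod f). (F_13[x]/(f) is a field with 13^2 = 169 elements since f is irreducible of degree 2.)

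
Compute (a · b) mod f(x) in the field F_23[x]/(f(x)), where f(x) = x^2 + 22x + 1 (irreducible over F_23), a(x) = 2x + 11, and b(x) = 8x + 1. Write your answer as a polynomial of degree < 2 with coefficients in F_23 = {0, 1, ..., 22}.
a · b ≡ 14x + 18 (mod f(x))

Multiply in F_23[x]: a(x)·b(x) = (2x + 11)·(8x + 1) = 16x^2 + 21x + 11. This has degree ≥ 2, so divide by f(x) over F_23: 16x^2 + 21x + 11 = (16)·(x^2 + 22x + 1) + (14x + 18). Hence a·b ≡ 14x + 18 (mod f). (F_23[x]/(f) is a field with 23^2 = 529 elements since f is irreducible of degree 2.)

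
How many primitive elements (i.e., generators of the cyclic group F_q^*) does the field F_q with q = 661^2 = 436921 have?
There are φ(436920) = 105600 primitive elements

F_q^* is cyclic of order q - 1 = 436920. A cyclic group of order m has exactly φ(m) generators. Here m = 436920 = 2^3 · 3 · 5 · 11 · 331, so the number of primitive elements is φ(436920) = 105600.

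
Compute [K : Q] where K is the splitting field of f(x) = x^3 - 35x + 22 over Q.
[K : Q] = 6

By the rational root test, any rational root of the monic integer polynomial f(x) = x^3 - 35x + 22 must be an integer dividing the constant term 22, i.e. one of ±{1, 2, 11, 22}. Evaluating: f(1) = -12, f(-1) = 56, f(2) = -40, f(-2) = 84, f(11) = 968, f(-11) = -924, f(22) = 9900, f(-22) = -9856; none is 0, so f has no rational root and is therefore irreducible over Q (a cubic with no linear factor over a field is irreducible). For an irreducible cubic, the Galois group is A_3 or S_3 according as the discriminant disc(f) = -4a^3 - 27b^2 = -4·(-35)^3 - 27·(22)^2 = 158432 is or is not a square in Q. Here disc(f) = 158432 is not a perfect square in Q, so the Galois group of f over Q is not contained in A_3 and must be all of S_3. The splitting field has degree |S_3| = 6 over Q, so [K : Q] = 6.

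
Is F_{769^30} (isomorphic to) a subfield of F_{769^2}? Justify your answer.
No: F_{769^30} is not a subfield of F_{769^2}

F_{p^m} embeds in F_{p^n} iff m | n. Here 30 ∤ 2 (since 2 = 0·30 + 2 with remainder 2 ≠ 0), so F_{769^30} is not a subfield of F_{769^2}. Equivalently: if it were, the tower law would give 30 = [F_{769^30}:F_769] dividing [F_{769^2}:F_769] = 2, contradiction.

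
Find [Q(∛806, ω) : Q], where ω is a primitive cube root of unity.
[Q(∛806, ω) : Q] = 6

[Q(∛806):Q] = 3 (min poly x^3 - 806, irreducible since 806 is not a perfect cube). [Q(ω):Q] = 2 (min poly x^2 + x + 1). Since Q(∛806) ⊂ R and ω ∉ R, we have ω ∉ Q(∛806), so x^2 + x + 1 remains irreducible over Q(∛806) and [Q(∛806, ω) : Q(∛806)] = 2. By the tower law, [Q(∛806, ω) : Q] = 3 · 2 = 6. (In fact Q(∛806, ω) is the splitting field of x^3 - 806 over Q.)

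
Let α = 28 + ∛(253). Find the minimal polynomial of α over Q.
m_α(x) = x^3 - 84x^2 + 2352x - 22205

Set β = α - 28 = ∛(253), so β^3 = 253. Then (α - 28)^3 - 253 = 0, i.e. α is a root of g(x) = (x - 28)^3 - 253 = x^3 - 84x^2 + 2352x - 22205. Since g(x) = h(x - 28) where h(x) = x^3 - 253, and h is irreducible over Q (because 253 is not a perfect cube, so h has no rational root, and a monic cubic with no rational root is irreducible), g is also irreducible (irreducibility is preserved under the substitution x → x - 28). Hence m_α(x) = x^3 - 84x^2 + 2352x - 22205.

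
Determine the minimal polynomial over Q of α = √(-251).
m_α(x) = x^2 + 251

α satisfies α^2 + 251 = 0, so x^2 + 251 annihilates α. Since d = -251 is squarefree and ≠ 1, it is not a perfect square in Q, so x^2 + 251 has no rational root and is therefore irreducible over Q (a degree-2 polynomial over a field is irreducible iff it has no root). Hence m_α(x) = x^2 + 251.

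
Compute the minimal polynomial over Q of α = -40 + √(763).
m_α(x) = x^2 + 80x + 837

From α + 40 = √(763), squaring gives (α + 40)^2 = 763, i.e. α^2 + 80α + 1600 = 763, so α^2 + 80α + 837 = 0. The discriminant of x^2 + 80x + 837 is (80)^2 - 4·(837) = 6400 - 3348 = 3052, and 4·(763) is not a perfect square in Q since 763 is squarefree and ≠ 1. Hence x^2 + 80x + 837 is irreducible over Q and is the minimal polynomial of α.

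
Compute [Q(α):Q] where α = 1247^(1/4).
[Q(α):Q] = 4

α is a root of x^4 - 1247. By Eisenstein's criterion at the prime p = 29 (which divides the constant term 1247 but p^2 = 841 does not, since 1247 is squarefree), x^4 - 1247 is irreducible over Q. Hence [Q(α):Q] = 4.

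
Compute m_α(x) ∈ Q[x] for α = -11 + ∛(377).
m_α(x) = x^3 + 33x^2 + 363x + 954

Set β = α + 11 = ∛(377), so β^3 = 377. Then (α + 11)^3 - 377 = 0, i.e. α is a root of g(x) = (x + 11)^3 - 377 = x^3 + 33x^2 + 363x + 954. Since g(x) = h(x + 11) where h(x) = x^3 - 377, and h is irreducible over Q (because 377 is not a perfect cube, so h has no rational root, and a monic cubic with no rational root is irreducible), g is also irreducible (irreducibility is preserved under the substitution x → x + 11). Hence m_α(x) = x^3 + 33x^2 + 363x + 954.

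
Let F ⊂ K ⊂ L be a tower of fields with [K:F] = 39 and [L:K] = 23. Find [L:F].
[L:F] = 897

The tower law says that for any tower of field extensions F ⊂ K ⊂ L with finite degrees, [L:F] = [L:K] · [K:F]. Here this gives [L:F] = 23 · 39 = 897.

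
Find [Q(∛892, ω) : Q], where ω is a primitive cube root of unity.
[Q(∛892, ω) : Q] = 6

[Q(∛892):Q] = 3 (min poly x^3 - 892, irreducible since 892 is not a perfect cube). [Q(ω):Q] = 2 (min poly x^2 + x + 1). Since Q(∛892) ⊂ R and ω ∉ R, we have ω ∉ Q(∛892), so x^2 + x + 1 remains irreducible over Q(∛892) and [Q(∛892, ω) : Q(∛892)] = 2. By the tower law, [Q(∛892, ω) : Q] = 3 · 2 = 6. (In fact Q(∛892, ω) is the splitting field of x^3 - 892 over Q.)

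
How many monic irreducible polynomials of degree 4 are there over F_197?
There are 376524918 monic irreducible polynomials of degree 4 over F_197

Each element of F_{197^4} that lies in no proper subfield is a root of exactly one monic irreducible of degree 4 over F_197, and each such polynomial has 4 distinct roots in F_{197^4}. By Möbius inversion the count is N_197(4) = (1/4) Σ_{d|4} μ(4/d) · 197^d = (1/4)(μ(4)·197^1 + μ(2)·197^2 + μ(1)·197^4) = 1506099672/4 = 376524918.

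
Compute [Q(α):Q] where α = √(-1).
[Q(α):Q] = 2

[Q(α):Q] equals the degree of the minimal polynomial of α. Here α^2 = -1 and x^2 + 1 is irreducible (d = -1 is squarefree, ≠ 1, hence not a square), so deg(m_α) = 2. Thus [Q(α):Q] = 2.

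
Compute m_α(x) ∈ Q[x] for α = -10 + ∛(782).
m_α(x) = x^3 + 30x^2 + 300x + 218

Set β = α + 10 = ∛(782), so β^3 = 782. Then (α + 10)^3 - 782 = 0, i.e. α is a root of g(x) = (x + 10)^3 - 782 = x^3 + 30x^2 + 300x + 218. Since g(x) = h(x + 10) where h(x) = x^3 - 782, and h is irreducible over Q (because 782 is not a perfect cube, so h has no rational root, and a monic cubic with no rational root is irreducible), g is also irreducible (irreducibility is preserved under the substitution x → x + 10). Hence m_α(x) = x^3 + 30x^2 + 300x + 218.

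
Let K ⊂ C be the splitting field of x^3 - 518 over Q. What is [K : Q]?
[K : Q] = 6

The roots of x^3 - 518 are ∛518, ω∛518, ω^2∛518 where ω = e^(2πi/3) is a primitive cube root of unity, so K = Q(∛518, ω). Now [Q(∛518):Q] = 3 (since 518 is not a perfect cube, x^3 - 518 is irreducible) and [Q(ω):Q] = 2. Both 2 and 3 divide [K:Q], and [K:Q] ≤ 3·2 = 6, so [K:Q] = 6. (Equivalently: Q(∛518) ⊂ R but ω ∉ R, so [K : Q(∛518)] = 2.)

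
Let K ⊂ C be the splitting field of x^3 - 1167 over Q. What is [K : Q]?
[K : Q] = 6

The roots of x^3 - 1167 are ∛1167, ω∛1167, ω^2∛1167 where ω = e^(2πi/3) is a primitive cube root of unity, so K = Q(∛1167, ω). Now [Q(∛1167):Q] = 3 (since 1167 is not a perfect cube, x^3 - 1167 is irreducible) and [Q(ω):Q] = 2. Both 2 and 3 divide [K:Q], and [K:Q] ≤ 3·2 = 6, so [K:Q] = 6. (Equivalently: Q(∛1167) ⊂ R but ω ∉ R, so [K : Q(∛1167)] = 2.)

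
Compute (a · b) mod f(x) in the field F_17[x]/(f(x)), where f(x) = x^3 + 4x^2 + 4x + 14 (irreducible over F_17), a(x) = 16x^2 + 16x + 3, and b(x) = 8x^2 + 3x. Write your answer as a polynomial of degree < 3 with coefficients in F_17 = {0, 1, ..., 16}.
a · b ≡ 3x^2 + 3x + 12 (mod f(x))

Multiply in F_17[x]: a(x)·b(x) = (16x^2 + 16x + 3)·(8x^2 + 3x) = 9x^4 + 6x^3 + 4x^2 + 9x. This has degree ≥ 3, so divide by f(x) over F_17: 9x^4 + 6x^3 + 4x^2 + 9x = (9x + 4)·(x^3 + 4x^2 + 4x + 14) + (3x^2 + 3x + 12). Hence a·b ≡ 3x^2 + 3x + 12 (mod f). (F_17[x]/(f) is a field with 17^3 = 4913 elements since f is irreducible of degree 3.)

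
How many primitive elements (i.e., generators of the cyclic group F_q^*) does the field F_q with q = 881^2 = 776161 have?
There are φ(776160) = 161280 primitive elements

F_q^* is cyclic of order q - 1 = 776160. A cyclic group of order m has exactly φ(m) generators. Here m = 776160 = 2^5 · 3^2 · 5 · 7^2 · 11, so the number of primitive elements is φ(776160) = 161280.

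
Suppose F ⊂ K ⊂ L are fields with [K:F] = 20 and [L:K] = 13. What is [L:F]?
[L:F] = 260

The tower law says that for any tower of field extensions F ⊂ K ⊂ L with finite degrees, [L:F] = [L:K] · [K:F]. Here this gives [L:F] = 13 · 20 = 260.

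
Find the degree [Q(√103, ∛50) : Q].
[Q(√103, ∛50) : Q] = 6

Let L = Q(√103, ∛50). Since Q(√103) ⊂ L and [Q(√103):Q] = 2, the tower law gives 2 | [L:Q]. Likewise Q(∛50) ⊂ L with [Q(∛50):Q] = 3 (because 50 is not a perfect cube), so 3 | [L:Q]. As gcd(2,3) = 1, [L:Q] is divisible by 6. Conversely L is generated over Q by √103 and ∛50, so [L:Q] ≤ 2·3 = 6. Therefore [Q(√103, ∛50) : Q] = 6.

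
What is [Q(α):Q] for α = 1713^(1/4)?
[Q(α):Q] = 4

α is a root of x^4 - 1713. By Eisenstein's criterion at the prime p = 3 (which divides the constant term 1713 but p^2 = 9 does not, since 1713 is squarefree), x^4 - 1713 is irreducible over Q. Hence [Q(α):Q] = 4.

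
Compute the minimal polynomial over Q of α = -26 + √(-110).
m_α(x) = x^2 + 52x + 786

From α + 26 = √(-110), squaring gives (α + 26)^2 = -110, i.e. α^2 + 52α + 676 = -110, so α^2 + 52α + 786 = 0. The discriminant of x^2 + 52x + 786 is (52)^2 - 4·(786) = 2704 - 3144 = -440, and 4·(-110) is not a perfect square in Q since -110 is squarefree and ≠ 1. Hence x^2 + 52x + 786 is irreducible over Q and is the minimal polynomial of α.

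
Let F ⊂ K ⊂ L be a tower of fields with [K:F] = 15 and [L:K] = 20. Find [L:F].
[L:F] = 300

The tower law says that for any tower of field extensions F ⊂ K ⊂ L with finite degrees, [L:F] = [L:K] · [K:F]. Here this gives [L:F] = 20 · 15 = 300.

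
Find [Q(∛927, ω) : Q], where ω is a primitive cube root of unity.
[Q(∛927, ω) : Q] = 6

[Q(∛927):Q] = 3 (min poly x^3 - 927, irreducible since 927 is not a perfect cube). [Q(ω):Q] = 2 (min poly x^2 + x + 1). Since Q(∛927) ⊂ R and ω ∉ R, we have ω ∉ Q(∛927), so x^2 + x + 1 remains irreducible over Q(∛927) and [Q(∛927, ω) : Q(∛927)] = 2. By the tower law, [Q(∛927, ω) : Q] = 3 · 2 = 6. (In fact Q(∛927, ω) is the splitting field of x^3 - 927 over Q.)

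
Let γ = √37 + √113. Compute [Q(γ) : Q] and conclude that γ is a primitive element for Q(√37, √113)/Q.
[Q(γ) : Q] = 4 (equivalently, Q(γ) = Q(√37, √113))

Obviously Q(γ) ⊆ Q(√37, √113), and [Q(√37, √113):Q] = 4 (since 37, 113 are distinct squarefree integers > 1 with 4181 not a perfect square). To show equality we compute the minimal polynomial of γ. From γ = √37 + √113: γ^2 = 37 + 2√(4181) + 113 = 150 + 2√(4181), so γ^2 - 150 = 2√(4181); squaring, (γ^2 - 150)^2 = 4·4181, i.e. γ^4 - 300γ^2 + 22500 - 16724 = 0, i.e. γ^4 - 300γ^2 + 5776 = 0. So γ is a root of x^4 - 300x^2 + 5776. This polynomial is irreducible over Q: it has no rational root (each ±√37 ± √113 is irrational), and any factorization into two quadratics over Q would force √(4181) ∈ Q (pairing opposite roots) or √37, √113 ∈ Q (other pairings), all impossible. Hence [Q(γ):Q] = 4 = [Q(√37, √113):Q], so Q(γ) = Q(√37, √113).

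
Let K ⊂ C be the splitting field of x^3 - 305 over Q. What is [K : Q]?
[K : Q] = 6

The roots of x^3 - 305 are ∛305, ω∛305, ω^2∛305 where ω = e^(2πi/3) is a primitive cube root of unity, so K = Q(∛305, ω). Now [Q(∛305):Q] = 3 (since 305 is not a perfect cube, x^3 - 305 is irreducible) and [Q(ω):Q] = 2. Both 2 and 3 divide [K:Q], and [K:Q] ≤ 3·2 = 6, so [K:Q] = 6. (Equivalently: Q(∛305) ⊂ R but ω ∉ R, so [K : Q(∛305)] = 2.)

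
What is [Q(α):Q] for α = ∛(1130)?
[Q(α):Q] = 3

The minimal polynomial of α is x^3 - 1130, irreducible over Q since 1130 is not a perfect cube (so x^3 - 1130 has no rational root). Hence [Q(α):Q] = deg(m_α) = 3.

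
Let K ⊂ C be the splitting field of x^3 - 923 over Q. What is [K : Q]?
[K : Q] = 6

The roots of x^3 - 923 are ∛923, ω∛923, ω^2∛923 where ω = e^(2πi/3) is a primitive cube root of unity, so K = Q(∛923, ω). Now [Q(∛923):Q] = 3 (since 923 is not a perfect cube, x^3 - 923 is irreducible) and [Q(ω):Q] = 2. Both 2 and 3 divide [K:Q], and [K:Q] ≤ 3·2 = 6, so [K:Q] = 6. (Equivalently: Q(∛923) ⊂ R but ω ∉ R, so [K : Q(∛923)] = 2.)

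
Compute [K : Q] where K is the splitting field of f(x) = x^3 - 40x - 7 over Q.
[K : Q] = 6

By the rational root test, any rational root of the monic integer polynomial f(x) = x^3 - 40x - 7 must be an integer dividing the constant term -7, i.e. one of ±{1, 7}. Evaluating: f(1) = -46, f(-1) = 32, f(7) = 56, f(-7) = -70; none is 0, so f has no rational root and is therefore irreducible over Q (a cubic with no linear factor over a field is irreducible). For an irreducible cubic, the Galois group is A_3 or S_3 according as the discriminant disc(f) = -4a^3 - 27b^2 = -4·(-40)^3 - 27·(-7)^2 = 254677 is or is not a square in Q. Here disc(f) = 254677 is not a perfect square in Q, so the Galois group of f over Q is not contained in A_3 and must be all of S_3. The splitting field has degree |S_3| = 6 over Q, so [K : Q] = 6.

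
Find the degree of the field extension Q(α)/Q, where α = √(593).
[Q(α):Q] = 2

[Q(α):Q] equals the degree of the minimal polynomial of α. Here α^2 = 593 and x^2 - 593 is irreducible (d = 593 is squarefree, ≠ 1, hence not a square), so deg(m_α) = 2. Thus [Q(α):Q] = 2.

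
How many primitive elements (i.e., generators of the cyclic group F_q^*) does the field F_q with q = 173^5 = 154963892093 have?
There are φ(154963892092) = 75671223600 primitive elements

F_q^* is cyclic of order q - 1 = 154963892092. A cyclic group of order m has exactly φ(m) generators. Here m = 154963892092 = 2^2 · 43 · 9431 · 95531, so the number of primitive elements is φ(154963892092) = 75671223600.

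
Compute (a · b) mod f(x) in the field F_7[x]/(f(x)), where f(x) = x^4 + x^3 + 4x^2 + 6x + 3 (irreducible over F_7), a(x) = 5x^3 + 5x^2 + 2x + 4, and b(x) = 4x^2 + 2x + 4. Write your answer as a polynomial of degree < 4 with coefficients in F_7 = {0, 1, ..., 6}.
a · b ≡ 4x^3 + 6x^2 + x (mod f(x))

Multiply in F_7[x]: a(x)·b(x) = (5x^3 + 5x^2 + 2x + 4)·(4x^2 + 2x + 4) = 6x^5 + 2x^4 + 3x^3 + 5x^2 + 2x + 2. This has degree ≥ 4, so divide by f(x) over F_7: 6x^5 + 2x^4 + 3x^3 + 5x^2 + 2x + 2 = (6x + 3)·(x^4 + x^3 + 4x^2 + 6x + 3) + (4x^3 + 6x^2 + x). Hence a·b ≡ 4x^3 + 6x^2 + x (mod f). (F_7[x]/(f) is a field with 7^4 = 2401 elements since f is irreducible of degree 4.)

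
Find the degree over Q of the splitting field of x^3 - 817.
[K : Q] = 6

The roots of x^3 - 817 are ∛817, ω∛817, ω^2∛817 where ω = e^(2πi/3) is a primitive cube root of unity, so K = Q(∛817, ω). Now [Q(∛817):Q] = 3 (since 817 is not a perfect cube, x^3 - 817 is irreducible) and [Q(ω):Q] = 2. Both 2 and 3 divide [K:Q], and [K:Q] ≤ 3·2 = 6, so [K:Q] = 6. (Equivalently: Q(∛817) ⊂ R but ω ∉ R, so [K : Q(∛817)] = 2.)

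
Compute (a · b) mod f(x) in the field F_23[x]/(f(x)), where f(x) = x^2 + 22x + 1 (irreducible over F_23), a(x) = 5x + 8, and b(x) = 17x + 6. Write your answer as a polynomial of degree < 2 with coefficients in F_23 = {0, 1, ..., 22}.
a · b ≡ 21x + 9 (mod f(x))

Multiply in F_23[x]: a(x)·b(x) = (5x + 8)·(17x + 6) = 16x^2 + 5x + 2. This has degree ≥ 2, so divide by f(x) over F_23: 16x^2 + 5x + 2 = (16)·(x^2 + 22x + 1) + (21x + 9). Hence a·b ≡ 21x + 9 (mod f). (F_23[x]/(f) is a field with 23^2 = 529 elements since f is irreducible of degree 2.)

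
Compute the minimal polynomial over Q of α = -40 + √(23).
m_α(x) = x^2 + 80x + 1577

From α + 40 = √(23), squaring gives (α + 40)^2 = 23, i.e. α^2 + 80α + 1600 = 23, so α^2 + 80α + 1577 = 0. The discriminant of x^2 + 80x + 1577 is (80)^2 - 4·(1577) = 6400 - 6308 = 92, and 4·(23) is not a perfect square in Q since 23 is squarefree and ≠ 1. Hence x^2 + 80x + 1577 is irreducible over Q and is the minimal polynomial of α.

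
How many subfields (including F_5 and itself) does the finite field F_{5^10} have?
F_{5^10} has 4 subfields

The subfields of F_{p^n} are exactly the fields F_{p^d} for d | n (each is the fixed field of the unique index-d subgroup of Gal(F_{p^n}/F_p) ≅ Z/nZ). The divisors of n = 10 are {1, 2, 5, 10}, giving 4 subfields: F_{5^1}, F_{5^2}, F_{5^5}, F_{5^10}.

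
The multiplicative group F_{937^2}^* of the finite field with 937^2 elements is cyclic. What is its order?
|F_{937^2}^*| = 877968

F_{937^2} has 937^2 = 877969 elements; its multiplicative group consists of all nonzero elements, so |F_{937^2}^*| = 877969 - 1 = 877968. (It is cyclic since any finite subgroup of the multiplicative group of a field is cyclic.)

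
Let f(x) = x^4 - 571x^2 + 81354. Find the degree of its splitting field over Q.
[K : Q] = 4

Solving the quadratic in x^2: x^2 = (571 ± √(571^2 - 4·81354))/2 = (571 ± √625)/2 = (571 ± 25)/2, giving x^2 = 298 or x^2 = 273. So f(x) = (x^2 - 298)(x^2 - 273) and the roots of f are ±√298, ±√273. Hence the splitting field is K = Q(√298, √273). Since 298 and 273 are distinct squarefree integers > 1, their product 81354 is not a perfect square, so √273 ∉ Q(√298). By the tower law [K:Q] = [Q(√298,√273):Q(√298)] · [Q(√298):Q] = 2 · 2 = 4.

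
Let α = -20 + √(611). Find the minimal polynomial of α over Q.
m_α(x) = x^2 + 40x - 211

From α + 20 = √(611), squaring gives (α + 20)^2 = 611, i.e. α^2 + 40α + 400 = 611, so α^2 + 40α - 211 = 0. The discriminant of x^2 + 40x - 211 is (40)^2 - 4·(-211) = 1600 + 844 = 2444, and 4·(611) is not a perfect square in Q since 611 is squarefree and ≠ 1. Hence x^2 + 40x - 211 is irreducible over Q and is the minimal polynomial of α.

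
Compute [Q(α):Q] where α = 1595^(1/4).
[Q(α):Q] = 4

α is a root of x^4 - 1595. By Eisenstein's criterion at the prime p = 5 (which divides the constant term 1595 but p^2 = 25 does not, since 1595 is squarefree), x^4 - 1595 is irreducible over Q. Hence [Q(α):Q] = 4.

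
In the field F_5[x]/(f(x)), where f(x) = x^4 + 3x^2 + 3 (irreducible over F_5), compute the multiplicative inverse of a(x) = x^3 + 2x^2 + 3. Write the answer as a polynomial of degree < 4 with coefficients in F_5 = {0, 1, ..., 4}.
a(x)^(-1) ≡ 2x^3 + 4x^2 + 3x + 2 (mod f(x))

Since f is irreducible over F_5, F_5[x]/(f) is a field and a(x) ≠ 0 has an inverse. Apply the extended Euclidean algorithm to f(x) and a(x) in F_5[x]: f(x) = (x + 3)·a(x) + (2x^2 + 2x + 4);  a(x) = (3x + 3)·(2x^2 + 2x + 4) + (2x + 1);  (2x^2 + 2x + 4) = (x + 3)·(2x + 1) + (1). The last nonzero remainder is the constant 1 = gcd(f, a) in F_5. Back-substituting through the division chain expresses 1 = s(x)·a(x) + t(x)·f(x) with s(x) ≡ 2x^3 + 4x^2 + 3x + 2 (mod f), so a(x)^(-1) ≡ s(x) = 2x^3 + 4x^2 + 3x + 2 (mod f). Check: (x^3 + 2x^2 + 3)·(2x^3 + 4x^2 + 3x + 2) = 2x^6 + 3x^5 + x^4 + 4x^3 + x^2 + 4x + 1 ≡ 1 (mod x^4 + 3x^2 + 3).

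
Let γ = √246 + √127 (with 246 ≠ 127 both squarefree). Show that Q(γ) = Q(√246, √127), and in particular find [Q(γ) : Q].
[Q(γ) : Q] = 4 (equivalently, Q(γ) = Q(√246, √127))

Obviously Q(γ) ⊆ Q(√246, √127), and [Q(√246, √127):Q] = 4 (since 246, 127 are distinct squarefree integers > 1 with 31242 not a perfect square). To show equality we compute the minimal polynomial of γ. From γ = √246 + √127: γ^2 = 246 + 2√(31242) + 127 = 373 + 2√(31242), so γ^2 - 373 = 2√(31242); squaring, (γ^2 - 373)^2 = 4·31242, i.e. γ^4 - 746γ^2 + 139129 - 124968 = 0, i.e. γ^4 - 746γ^2 + 14161 = 0. So γ is a root of x^4 - 746x^2 + 14161. This polynomial is irreducible over Q: it has no rational root (each ±√246 ± √127 is irrational), and any factorization into two quadratics over Q would force √(31242) ∈ Q (pairing opposite roots) or √246, √127 ∈ Q (other pairings), all impossible. Hence [Q(γ):Q] = 4 = [Q(√246, √127):Q], so Q(γ) = Q(√246, √127).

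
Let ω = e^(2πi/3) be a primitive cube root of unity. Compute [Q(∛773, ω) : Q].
[Q(∛773, ω) : Q] = 6

[Q(∛773):Q] = 3 (min poly x^3 - 773, irreducible since 773 is not a perfect cube). [Q(ω):Q] = 2 (min poly x^2 + x + 1). Since Q(∛773) ⊂ R and ω ∉ R, we have ω ∉ Q(∛773), so x^2 + x + 1 remains irreducible over Q(∛773) and [Q(∛773, ω) : Q(∛773)] = 2. By the tower law, [Q(∛773, ω) : Q] = 3 · 2 = 6. (In fact Q(∛773, ω) is the splitting field of x^3 - 773 over Q.)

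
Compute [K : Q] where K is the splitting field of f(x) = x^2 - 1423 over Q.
[K : Q] = 2

f(x) = x^2 - 1423 factors as (x - √1423)(x + √1423). The splitting field is K = Q(√1423). Since 1423 is squarefree and > 1, it is not a perfect square, so x^2 - 1423 is irreducible over Q and [Q(√1423) : Q] = 2. Hence [K : Q] = 2.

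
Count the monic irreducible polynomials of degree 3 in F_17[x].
There are 1632 monic irreducible polynomials of degree 3 over F_17

Each element of F_{17^3} that lies in no proper subfield is a root of exactly one monic irreducible of degree 3 over F_17, and each such polynomial has 3 distinct roots in F_{17^3}. By Möbius inversion the count is N_17(3) = (1/3) Σ_{d|3} μ(3/d) · 17^d = (1/3)(μ(3)·17^1 + μ(1)·17^3) = 4896/3 = 1632.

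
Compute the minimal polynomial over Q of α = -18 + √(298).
m_α(x) = x^2 + 36x + 26

From α + 18 = √(298), squaring gives (α + 18)^2 = 298, i.e. α^2 + 36α + 324 = 298, so α^2 + 36α + 26 = 0. The discriminant of x^2 + 36x + 26 is (36)^2 - 4·(26) = 1296 - 104 = 1192, and 4·(298) is not a perfect square in Q since 298 is squarefree and ≠ 1. Hence x^2 + 36x + 26 is irreducible over Q and is the minimal polynomial of α.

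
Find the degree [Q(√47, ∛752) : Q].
[Q(√47, ∛752) : Q] = 6

Let L = Q(√47, ∛752). Since Q(√47) ⊂ L and [Q(√47):Q] = 2, the tower law gives 2 | [L:Q]. Likewise Q(∛752) ⊂ L with [Q(∛752):Q] = 3 (because 752 is not a perfect cube), so 3 | [L:Q]. As gcd(2,3) = 1, [L:Q] is divisible by 6. Conversely L is generated over Q by √47 and ∛752, so [L:Q] ≤ 2·3 = 6. Therefore [Q(√47, ∛752) : Q] = 6.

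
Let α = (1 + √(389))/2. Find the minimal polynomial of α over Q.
m_α(x) = x^2 - x - 97

From 2α - 1 = √(389), squaring gives (2α - 1)^2 = 389, i.e. 4α^2 - 4α + 1 = 389, so α^2 - α + (1 - 389)/4 = 0. Since 389 ≡ 1 (mod 4), (1 - 389)/4 = -97 ∈ Z. The polynomial x^2 - x - 97 has discriminant 1 - 4·(-97) = 389, which is not a perfect square in Q (d = 389 is squarefree and ≠ 1), so x^2 - x - 97 is irreducible over Q. It is the minimal polynomial of α.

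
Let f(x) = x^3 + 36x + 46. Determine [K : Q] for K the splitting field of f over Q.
[K : Q] = 6

By the rational root test, any rational root of the monic integer polynomial f(x) = x^3 + 36x + 46 must be an integer dividing the constant term 46, i.e. one of ±{1, 2, 23, 46}. Evaluating: f(1) = 83, f(-1) = 9, f(2) = 126, f(-2) = -34, f(23) = 13041, f(-23) = -12949, f(46) = 99038, f(-46) = -98946; none is 0, so f has no rational root and is therefore irreducible over Q (a cubic with no linear factor over a field is irreducible). For an irreducible cubic, the Galois group is A_3 or S_3 according as the discriminant disc(f) = -4a^3 - 27b^2 = -4·(36)^3 - 27·(46)^2 = -243756 is or is not a square in Q. Here disc(f) = -243756 is not a perfect square in Q, so the Galois group of f over Q is not contained in A_3 and must be all of S_3. The splitting field has degree |S_3| = 6 over Q, so [K : Q] = 6.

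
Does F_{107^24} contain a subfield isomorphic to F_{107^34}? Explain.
No: F_{107^34} is not a subfield of F_{107^24}

F_{p^m} embeds in F_{p^n} iff m | n. Here 34 ∤ 24 (since 24 = 0·34 + 24 with remainder 24 ≠ 0), so F_{107^34} is not a subfield of F_{107^24}. Equivalently: if it were, the tower law would give 34 = [F_{107^34}:F_107] dividing [F_{107^24}:F_107] = 24, contradiction.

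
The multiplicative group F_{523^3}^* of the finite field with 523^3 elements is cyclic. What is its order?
|F_{523^3}^*| = 143055666

F_{523^3} has 523^3 = 143055667 elements; its multiplicative group consists of all nonzero elements, so |F_{523^3}^*| = 143055667 - 1 = 143055666. (It is cyclic since any finite subgroup of the multiplicative group of a field is cyclic.)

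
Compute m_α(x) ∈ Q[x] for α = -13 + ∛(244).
m_α(x) = x^3 + 39x^2 + 507x + 1953

Set β = α + 13 = ∛(244), so β^3 = 244. Then (α + 13)^3 - 244 = 0, i.e. α is a root of g(x) = (x + 13)^3 - 244 = x^3 + 39x^2 + 507x + 1953. Since g(x) = h(x + 13) where h(x) = x^3 - 244, and h is irreducible over Q (because 244 is not a perfect cube, so h has no rational root, and a monic cubic with no rational root is irreducible), g is also irreducible (irreducibility is preserved under the substitution x → x + 13). Hence m_α(x) = x^3 + 39x^2 + 507x + 1953.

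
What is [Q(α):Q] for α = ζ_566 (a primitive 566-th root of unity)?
[Q(α):Q] = 282

The minimal polynomial of ζ_566 over Q is the 566-th cyclotomic polynomial Φ_566(x), which is irreducible over Q and has degree φ(566) = 282. Hence [Q(α):Q] = φ(566) = 282.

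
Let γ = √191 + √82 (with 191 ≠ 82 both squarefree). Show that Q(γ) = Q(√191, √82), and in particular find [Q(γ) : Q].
[Q(γ) : Q] = 4 (equivalently, Q(γ) = Q(√191, √82))

Obviously Q(γ) ⊆ Q(√191, √82), and [Q(√191, √82):Q] = 4 (since 191, 82 are distinct squarefree integers > 1 with 15662 not a perfect square). To show equality we compute the minimal polynomial of γ. From γ = √191 + √82: γ^2 = 191 + 2√(15662) + 82 = 273 + 2√(15662), so γ^2 - 273 = 2√(15662); squaring, (γ^2 - 273)^2 = 4·15662, i.e. γ^4 - 546γ^2 + 74529 - 62648 = 0, i.e. γ^4 - 546γ^2 + 11881 = 0. So γ is a root of x^4 - 546x^2 + 11881. This polynomial is irreducible over Q: it has no rational root (each ±√191 ± √82 is irrational), and any factorization into two quadratics over Q would force √(15662) ∈ Q (pairing opposite roots) or √191, √82 ∈ Q (other pairings), all impossible. Hence [Q(γ):Q] = 4 = [Q(√191, √82):Q], so Q(γ) = Q(√191, √82).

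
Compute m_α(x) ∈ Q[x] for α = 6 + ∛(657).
m_α(x) = x^3 - 18x^2 + 108x - 873

Set β = α - 6 = ∛(657), so β^3 = 657. Then (α - 6)^3 - 657 = 0, i.e. α is a root of g(x) = (x - 6)^3 - 657 = x^3 - 18x^2 + 108x - 873. Since g(x) = h(x - 6) where h(x) = x^3 - 657, and h is irreducible over Q (because 657 is not a perfect cube, so h has no rational root, and a monic cubic with no rational root is irreducible), g is also irreducible (irreducibility is preserved under the substitution x → x - 6). Hence m_α(x) = x^3 - 18x^2 + 108x - 873.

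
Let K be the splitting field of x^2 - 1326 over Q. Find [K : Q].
[K : Q] = 2

f(x) = x^2 - 1326 factors as (x - √1326)(x + √1326). The splitting field is K = Q(√1326). Since 1326 is squarefree and > 1, it is not a perfect square, so x^2 - 1326 is irreducible over Q and [Q(√1326) : Q] = 2. Hence [K : Q] = 2.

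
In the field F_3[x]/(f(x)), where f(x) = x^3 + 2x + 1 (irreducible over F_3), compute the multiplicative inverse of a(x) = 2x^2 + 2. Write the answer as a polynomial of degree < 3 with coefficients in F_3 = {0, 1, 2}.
a(x)^(-1) ≡ x^2 + 2x + 1 (mod f(x))

Since f is irreducible over F_3, F_3[x]/(f) is a field and a(x) ≠ 0 has an inverse. Apply the extended Euclidean algorithm to f(x) and a(x) in F_3[x]: f(x) = (2x)·a(x) + (x + 1);  a(x) = (2x + 1)·(x + 1) + (1). The last nonzero remainder is the constant 1 = gcd(f, a) in F_3. Back-substituting through the division chain expresses 1 = s(x)·a(x) + t(x)·f(x) with s(x) ≡ x^2 + 2x + 1 (mod f), so a(x)^(-1) ≡ s(x) = x^2 + 2x + 1 (mod f). Check: (2x^2 + 2)·(x^2 + 2x + 1) = 2x^4 + x^3 + x^2 + x + 2 ≡ 1 (mod x^3 + 2x + 1).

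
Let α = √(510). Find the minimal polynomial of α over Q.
m_α(x) = x^2 - 510

α satisfies α^2 - 510 = 0, so x^2 - 510 annihilates α. Since d = 510 is squarefree and ≠ 1, it is not a perfect square in Q, so x^2 - 510 has no rational root and is therefore irreducible over Q (a degree-2 polynomial over a field is irreducible iff it has no root). Hence m_α(x) = x^2 - 510.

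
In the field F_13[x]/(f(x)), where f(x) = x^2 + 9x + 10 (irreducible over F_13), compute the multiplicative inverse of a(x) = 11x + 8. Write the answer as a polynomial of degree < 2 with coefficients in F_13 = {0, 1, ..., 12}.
a(x)^(-1) ≡ 2x (mod f(x))

Since f is irreducible over F_13, F_13[x]/(f) is a field and a(x) ≠ 0 has an inverse. Apply the extended Euclidean algorithm to f(x) and a(x) in F_13[x]: f(x) = (6x)·a(x) + (10). The last nonzero remainder is the constant 10 = gcd(f, a) in F_13. Back-substituting through the division chain expresses 10 = s(x)·a(x) + t(x)·f(x) with s(x) ≡ 7x (mod f), so (7x)·a(x) ≡ 10 (mod f). Multiplying by 10^(-1) ≡ 4 in F_13 gives a(x)^(-1) ≡ 4·(7x) ≡ 2x (mod f). Check: (11x + 8)·(2x) = 9x^2 + 3x ≡ 1 (mod x^2 + 9x + 10).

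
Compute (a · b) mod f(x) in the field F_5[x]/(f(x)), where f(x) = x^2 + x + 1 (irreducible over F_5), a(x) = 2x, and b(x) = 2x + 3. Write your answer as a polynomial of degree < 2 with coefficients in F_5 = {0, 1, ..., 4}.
a · b ≡ 2x + 1 (mod f(x))

Multiply in F_5[x]: a(x)·b(x) = (2x)·(2x + 3) = 4x^2 + x. This has degree ≥ 2, so divide by f(x) over F_5: 4x^2 + x = (4)·(x^2 + x + 1) + (2x + 1). Hence a·b ≡ 2x + 1 (mod f). (F_5[x]/(f) is a field with 5^2 = 25 elements since f is irreducible of degree 2.)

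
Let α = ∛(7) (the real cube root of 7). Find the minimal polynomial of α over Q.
m_α(x) = x^3 - 7

α satisfies α^3 = 7, so x^3 - 7 annihilates α. By the rational root test, a rational root p/q (in lowest terms) of x^3 - 7 would satisfy p^3 = 7 q^3, forcing q = 1 and p^3 = 7; but 7 is not a perfect cube, contradiction. A monic cubic over Q with no rational root is irreducible (any nontrivial factorization would include a linear factor). Hence x^3 - 7 is the minimal polynomial of α, and in particular [Q(α):Q] = 3.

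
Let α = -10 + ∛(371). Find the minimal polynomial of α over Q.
m_α(x) = x^3 + 30x^2 + 300x + 629

Set β = α + 10 = ∛(371), so β^3 = 371. Then (α + 10)^3 - 371 = 0, i.e. α is a root of g(x) = (x + 10)^3 - 371 = x^3 + 30x^2 + 300x + 629. Since g(x) = h(x + 10) where h(x) = x^3 - 371, and h is irreducible over Q (because 371 is not a perfect cube, so h has no rational root, and a monic cubic with no rational root is irreducible), g is also irreducible (irreducibility is preserved under the substitution x → x + 10). Hence m_α(x) = x^3 + 30x^2 + 300x + 629.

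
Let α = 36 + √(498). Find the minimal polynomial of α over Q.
m_α(x) = x^2 - 72x + 798

From α - 36 = √(498), squaring gives (α - 36)^2 = 498, i.e. α^2 - 72α + 1296 = 498, so α^2 - 72α + 798 = 0. The discriminant of x^2 - 72x + 798 is (-72)^2 - 4·(798) = 5184 - 3192 = 1992, and 4·(498) is not a perfect square in Q since 498 is squarefree and ≠ 1. Hence x^2 - 72x + 798 is irreducible over Q and is the minimal polynomial of α.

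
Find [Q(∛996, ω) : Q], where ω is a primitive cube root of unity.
[Q(∛996, ω) : Q] = 6

[Q(∛996):Q] = 3 (min poly x^3 - 996, irreducible since 996 is not a perfect cube). [Q(ω):Q] = 2 (min poly x^2 + x + 1). Since Q(∛996) ⊂ R and ω ∉ R, we have ω ∉ Q(∛996), so x^2 + x + 1 remains irreducible over Q(∛996) and [Q(∛996, ω) : Q(∛996)] = 2. By the tower law, [Q(∛996, ω) : Q] = 3 · 2 = 6. (In fact Q(∛996, ω) is the splitting field of x^3 - 996 over Q.)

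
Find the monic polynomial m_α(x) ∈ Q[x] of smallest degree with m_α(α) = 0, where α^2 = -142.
m_α(x) = x^2 + 142

α satisfies α^2 + 142 = 0, so x^2 + 142 annihilates α. Since d = -142 is squarefree and ≠ 1, it is not a perfect square in Q, so x^2 + 142 has no rational root and is therefore irreducible over Q (a degree-2 polynomial over a field is irreducible iff it has no root). Hence m_α(x) = x^2 + 142.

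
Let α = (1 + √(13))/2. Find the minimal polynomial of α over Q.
m_α(x) = x^2 - x - 3

From 2α - 1 = √(13), squaring gives (2α - 1)^2 = 13, i.e. 4α^2 - 4α + 1 = 13, so α^2 - α + (1 - 13)/4 = 0. Since 13 ≡ 1 (mod 4), (1 - 13)/4 = -3 ∈ Z. The polynomial x^2 - x - 3 has discriminant 1 - 4·(-3) = 13, which is not a perfect square in Q (d = 13 is squarefree and ≠ 1), so x^2 - x - 3 is irreducible over Q. It is the minimal polynomial of α.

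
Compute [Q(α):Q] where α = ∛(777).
[Q(α):Q] = 3

The minimal polynomial of α is x^3 - 777, irreducible over Q since 777 is not a perfect cube (so x^3 - 777 has no rational root). Hence [Q(α):Q] = deg(m_α) = 3.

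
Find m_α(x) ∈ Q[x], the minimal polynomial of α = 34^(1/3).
m_α(x) = x^3 - 34

α satisfies α^3 = 34, so x^3 - 34 annihilates α. By the rational root test, a rational root p/q (in lowest terms) of x^3 - 34 would satisfy p^3 = 34 q^3, forcing q = 1 and p^3 = 34; but 34 is not a perfect cube, contradiction. A monic cubic over Q with no rational root is irreducible (any nontrivial factorization would include a linear factor). Hence x^3 - 34 is the minimal polynomial of α, and in particular [Q(α):Q] = 3.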